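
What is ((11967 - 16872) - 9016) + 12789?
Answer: -1132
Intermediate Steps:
((11967 - 16872) - 9016) + 12789 = (-4905 - 9016) + 12789 = -13921 + 12789 = -1132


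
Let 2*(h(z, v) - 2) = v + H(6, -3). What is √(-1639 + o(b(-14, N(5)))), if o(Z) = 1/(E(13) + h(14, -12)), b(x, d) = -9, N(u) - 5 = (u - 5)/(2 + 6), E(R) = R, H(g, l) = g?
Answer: I*√59001/6 ≈ 40.484*I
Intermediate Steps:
h(z, v) = 5 + v/2 (h(z, v) = 2 + (v + 6)/2 = 2 + (6 + v)/2 = 2 + (3 + v/2) = 5 + v/2)
N(u) = 35/8 + u/8 (N(u) = 5 + (u - 5)/(2 + 6) = 5 + (-5 + u)/8 = 5 + (-5 + u)*(⅛) = 5 + (-5/8 + u/8) = 35/8 + u/8)
o(Z) = 1/12 (o(Z) = 1/(13 + (5 + (½)*(-12))) = 1/(13 + (5 - 6)) = 1/(13 - 1) = 1/12)
√(-1639 + o(b(-14, N(5)))) = √(-1639 + 1/12) = √(-19667/12) = I*√59001/6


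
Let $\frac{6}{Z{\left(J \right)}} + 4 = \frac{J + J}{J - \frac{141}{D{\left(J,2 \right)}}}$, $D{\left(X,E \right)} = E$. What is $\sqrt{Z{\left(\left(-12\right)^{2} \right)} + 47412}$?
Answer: $\frac{\sqrt{189354}}{2} \approx 217.57$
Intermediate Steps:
$Z{\left(J \right)} = \frac{6}{-4 + \frac{2 J}{- \frac{141}{2} + J}}$ ($Z{\left(J \right)} = \frac{6}{-4 + \frac{J + J}{J - \frac{141}{2}}} = \frac{6}{-4 + \frac{2 J}{J - \frac{141}{2}}} = \frac{6}{-4 + \frac{2 J}{- \frac{141}{2} + J}}$)
$\sqrt{Z{\left(\left(-12\right)^{2} \right)} + 47412} = \sqrt{\frac{3 \left(141 - 2 \left(-12\right)^{2}\right)}{2 \left(-141 + \left(-12\right)^{2}\right)} + 47412} = \sqrt{\frac{3 \left(141 - 288\right)}{2 \left(-141 + 144\right)} + 47412} = \sqrt{\frac{3 \left(141 - 288\right)}{2 \cdot 3} + 47412} = \sqrt{\frac{3}{2} \cdot \frac{1}{3} \left(-147\right) + 47412} = \sqrt{- \frac{147}{2} + 47412} = \sqrt{\frac{94677}{2}} = \frac{\sqrt{189354}}{2}$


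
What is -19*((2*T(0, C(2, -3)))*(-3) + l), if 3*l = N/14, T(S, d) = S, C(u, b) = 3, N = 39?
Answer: -247/14 ≈ -17.643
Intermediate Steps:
l = 13/14 (l = (39/14)/3 = (39*(1/14))/3 = (⅓)*(39/14) = 13/14 ≈ 0.92857)
-19*((2*T(0, C(2, -3)))*(-3) + l) = -19*((2*0)*(-3) + 13/14) = -19*(0*(-3) + 13/14) = -19*(0 + 13/14) = -19*13/14 = -247/14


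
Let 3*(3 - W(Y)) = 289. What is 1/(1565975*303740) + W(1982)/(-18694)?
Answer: 66590894538041/13337680521106500 ≈ 0.0049927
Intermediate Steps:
W(Y) = -280/3 (W(Y) = 3 - ⅓*289 = 3 - 289/3 = -280/3)
1/(1565975*303740) + W(1982)/(-18694) = 1/(1565975*303740) - 280/3/(-18694) = (1/1565975)*(1/303740) - 280/3*(-1/18694) = 1/475649246500 + 140/28041 = 66590894538041/13337680521106500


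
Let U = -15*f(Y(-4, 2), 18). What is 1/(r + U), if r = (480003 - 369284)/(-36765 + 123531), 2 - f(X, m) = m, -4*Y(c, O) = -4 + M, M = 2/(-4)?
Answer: 86766/20934559 ≈ 0.0041446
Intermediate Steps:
M = -1/2 (M = 2*(-1/4) = -1/2 ≈ -0.50000)
Y(c, O) = 9/8 (Y(c, O) = -(-4 - 1/2)/4 = -1/4*(-9/2) = 9/8)
f(X, m) = 2 - m
r = 110719/86766 ≈ 1.2761
U = 240 (U = -15*(2 - 1*18) = -15*(2 - 18) = -15*(-16) = 240)
1/(r + U) = 1/(110719/86766 + 240) = 1/(20934559/86766) = 86766/20934559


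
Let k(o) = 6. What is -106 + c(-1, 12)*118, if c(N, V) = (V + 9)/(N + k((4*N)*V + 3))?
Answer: 1948/5 ≈ 389.60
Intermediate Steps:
c(N, V) = (9 + V)/(6 + N) (c(N, V) = (V + 9)/(N + 6) = (9 + V)/(6 + N))
-106 + c(-1, 12)*118 = -106 + ((9 + 12)/(6 - 1))*118 = -106 + (21/5)*118 = -106 + 2478/5 = 1948/5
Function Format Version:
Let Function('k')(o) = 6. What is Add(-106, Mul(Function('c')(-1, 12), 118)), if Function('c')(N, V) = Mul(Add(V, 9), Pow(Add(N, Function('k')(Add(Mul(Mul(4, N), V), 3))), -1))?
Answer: Rational(1948, 5) ≈ 389.60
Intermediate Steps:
Function('c')(N, V) = Mul(Pow(Add(6, N), -1), Add(9, V)) (Function('c')(N, V) = Mul(Add(V, 9), Pow(Add(N, 6), -1)) = Mul(Add(9, V), Pow(Add(6, N), -1)) = Mul(Pow(Add(6, N), -1), Add(9, V)))
Add(-106, Mul(Function('c')(-1, 12), 118)) = Add(-106, Mul(Mul(Pow(Add(6, -1), -1), Add(9, 12)), 118)) = Add(-106, Mul(Mul(Pow(5, -1), 21), 118)) = Add(-106, Mul(Mul(Rational(1, 5), 21), 118)) = Add(-106, Mul(Rational(21, 5), 118)) = Add(-106, Rational(2478, 5)) = Rational(1948, 5)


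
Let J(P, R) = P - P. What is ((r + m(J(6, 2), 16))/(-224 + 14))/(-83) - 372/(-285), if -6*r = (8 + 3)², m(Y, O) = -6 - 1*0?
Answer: 2590601/1987020 ≈ 1.3038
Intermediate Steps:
J(P, R) = 0
m(Y, O) = -6 (m(Y, O) = -6 + 0 = -6)
r = -121/6 (r = -(8 + 3)²/6 = -⅙*11² = -⅙*121 = -121/6 ≈ -20.167)
((r + m(J(6, 2), 16))/(-224 + 14))/(-83) - 372/(-285) = ((-121/6 - 6)/(-224 + 14))/(-83) - 372/(-285) = -157/6/(-210)*(-1/83) - 372*(-1/285) = -157/6*(-1/210)*(-1/83) + 124/95 = (157/1260)*(-1/83) + 124/95 = -157/104580 + 124/95 = 2590601/1987020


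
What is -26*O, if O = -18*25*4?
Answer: 46800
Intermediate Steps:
O = -1800 (O = -450*4 = -1800)
-26*O = -26*(-1800) = 46800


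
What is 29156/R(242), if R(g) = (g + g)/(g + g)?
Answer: 29156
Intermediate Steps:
R(g) = 1 (R(g) = (2*g)/((2*g)) = (2*g)*(1/(2*g)) = 1)
29156/R(242) = 29156/1 = 29156*1 = 29156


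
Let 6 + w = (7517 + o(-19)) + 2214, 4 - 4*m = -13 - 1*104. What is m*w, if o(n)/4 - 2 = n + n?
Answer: 1159301/4 ≈ 2.8983e+5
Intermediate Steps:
o(n) = 8 + 8*n (o(n) = 8 + 4*(n + n) = 8 + 4*(2*n) = 8 + 8*n)
m = 121/4 (m = 1 - (-13 - 1*104)/4 = 1 - (-13 - 104)/4 = 1 - ¼*(-117) = 1 + 117/4 = 121/4 ≈ 30.250)
w = 9581 (w = -6 + ((7517 + (8 + 8*(-19))) + 2214) = -6 + ((7517 + (8 - 152)) + 2214) = -6 + ((7517 - 144) + 2214) = -6 + (7373 + 2214) = -6 + 9587 = 9581)
m*w = (121/4)*9581 = 1159301/4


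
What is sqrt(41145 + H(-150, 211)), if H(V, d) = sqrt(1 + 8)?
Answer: 18*sqrt(127) ≈ 202.85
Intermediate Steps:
H(V, d) = 3 (H(V, d) = sqrt(9) = 3)
sqrt(41145 + H(-150, 211)) = sqrt(41145 + 3) = sqrt(41148) = 18*sqrt(127)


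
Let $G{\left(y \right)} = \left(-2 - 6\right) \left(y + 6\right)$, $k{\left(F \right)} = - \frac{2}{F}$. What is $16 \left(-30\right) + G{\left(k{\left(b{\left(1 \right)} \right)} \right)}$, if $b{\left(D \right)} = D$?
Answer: $-512$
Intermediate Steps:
$G{\left(y \right)} = -48 - 8 y$ ($G{\left(y \right)} = \left(-2 - 6\right) \left(6 + y\right) = - 8 \left(6 + y\right) = -48 - 8 y$)
$16 \left(-30\right) + G{\left(k{\left(b{\left(1 \right)} \right)} \right)} = 16 \left(-30\right) - \left(48 + 8 \left(- \frac{2}{1}\right)\right) = -480 - \left(48 + 8 \left(\left(-2\right) 1\right)\right) = -480 - 32 = -512$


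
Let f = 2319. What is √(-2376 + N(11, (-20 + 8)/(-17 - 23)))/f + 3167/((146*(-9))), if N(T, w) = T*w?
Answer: -3167/1314 + I*√237270/23190 ≈ -2.4102 + 0.021005*I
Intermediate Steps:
√(-2376 + N(11, (-20 + 8)/(-17 - 23)))/f + 3167/((146*(-9))) = √(-2376 + 11*((-20 + 8)/(-17 - 23)))/2319 + 3167/((146*(-9))) = √(-2376 + 11*(-12/(-40)))*(1/2319) + 3167/(-1314) = √(-2376 + 11*(-12*(-1/40)))*(1/2319) + 3167*(-1/1314) = √(-2376 + 11*(3/10))*(1/2319) - 3167/1314 = √(-2376 + 33/10)*(1/2319) - 3167/1314 = √(-23727/10)*(1/2319) - 3167/1314 = (I*√237270/10)*(1/2319) - 3167/1314 = I*√237270/23190 - 3167/1314 = -3167/1314 + I*√237270/23190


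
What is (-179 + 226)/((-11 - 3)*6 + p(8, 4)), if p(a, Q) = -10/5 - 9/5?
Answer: -235/439 ≈ -0.53531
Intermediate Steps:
p(a, Q) = -19/5 (p(a, Q) = -10*⅕ - 9*⅕ = -2 - 9/5 = -19/5)
(-179 + 226)/((-11 - 3)*6 + p(8, 4)) = (-179 + 226)/((-11 - 3)*6 - 19/5) = 47/(-14*6 - 19/5) = 47/(-84 - 19/5) = 47/(-439/5) = 47*(-5/439) = -235/439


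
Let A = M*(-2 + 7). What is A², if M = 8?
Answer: 1600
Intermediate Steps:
A = 40 (A = 8*(-2 + 7) = 8*5 = 40)
A² = 40² = 1600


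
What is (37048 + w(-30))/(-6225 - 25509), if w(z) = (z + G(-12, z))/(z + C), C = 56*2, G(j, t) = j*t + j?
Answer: -1519127/1301094 ≈ -1.1676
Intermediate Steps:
G(j, t) = j + j*t
C = 112
w(z) = (-12 - 11*z)/(112 + z) (w(z) = (z - 12*(1 + z))/(z + 112) = (z + (-12 - 12*z))/(112 + z) = (-12 - 11*z)/(112 + z))
(37048 + w(-30))/(-6225 - 25509) = (37048 + (-12 - 11*(-30))/(112 - 30))/(-6225 - 25509) = (37048 + (-12 + 330)/82)/(-31734) = (37048 + (1/82)*318)*(-1/31734) = (37048 + 159/41)*(-1/31734) = (1519127/41)*(-1/31734) = -1519127/1301094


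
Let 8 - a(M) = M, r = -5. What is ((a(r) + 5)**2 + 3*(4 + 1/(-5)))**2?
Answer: 2812329/25 ≈ 1.1249e+5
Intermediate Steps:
a(M) = 8 - M
((a(r) + 5)**2 + 3*(4 + 1/(-5)))**2 = (((8 - 1*(-5)) + 5)**2 + 3*(4 + 1/(-5)))**2 = (((8 + 5) + 5)**2 + 3*(4 - 1/5))**2 = ((13 + 5)**2 + 3*(19/5))**2 = (18**2 + 57/5)**2 = (324 + 57/5)**2 = (1677/5)**2 = 2812329/25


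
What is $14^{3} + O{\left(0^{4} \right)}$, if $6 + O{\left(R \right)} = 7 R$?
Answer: $2738$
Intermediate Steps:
$O{\left(R \right)} = -6 + 7 R$
$14^{3} + O{\left(0^{4} \right)} = 14^{3} - \left(6 - 7 \cdot 0^{4}\right) = 2744 + \left(-6 + 7 \cdot 0\right) = 2744 + \left(-6 + 0\right) = 2744 - 6 = 2738$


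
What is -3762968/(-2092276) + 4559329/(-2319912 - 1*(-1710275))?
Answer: -38538990001/6784727999 ≈ -5.6803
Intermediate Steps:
-3762968/(-2092276) + 4559329/(-2319912 - 1*(-1710275)) = -3762968*(-1/2092276) + 4559329/(-2319912 + 1710275) = 940742/523069 + 4559329/(-609637) = 940742/523069 + 4559329*(-1/609637) = 940742/523069 - 97007/12971 = -38538990001/6784727999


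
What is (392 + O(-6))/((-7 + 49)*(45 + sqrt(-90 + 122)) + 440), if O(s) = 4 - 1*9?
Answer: 450855/2686226 - 16254*sqrt(2)/1343113 ≈ 0.15073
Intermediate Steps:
O(s) = -5 (O(s) = 4 - 9 = -5)
(392 + O(-6))/((-7 + 49)*(45 + sqrt(-90 + 122)) + 440) = (392 - 5)/((-7 + 49)*(45 + sqrt(-90 + 122)) + 440) = 387/(42*(45 + sqrt(32)) + 440) = 387/(42*(45 + 4*sqrt(2)) + 440) = 387/((1890 + 168*sqrt(2)) + 440) = 387/(2330 + 168*sqrt(2))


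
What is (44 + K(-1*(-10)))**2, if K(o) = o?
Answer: 2916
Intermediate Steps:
(44 + K(-1*(-10)))**2 = (44 - 1*(-10))**2 = (44 + 10)**2 = 54**2 = 2916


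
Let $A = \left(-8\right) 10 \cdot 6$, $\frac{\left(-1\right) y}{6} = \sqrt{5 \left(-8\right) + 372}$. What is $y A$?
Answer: $5760 \sqrt{83} \approx 52476.0$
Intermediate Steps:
$y = - 12 \sqrt{83}$ ($y = - 6 \sqrt{5 \left(-8\right) + 372} = - 6 \sqrt{-40 + 372} = - 6 \sqrt{332} = - 6 \cdot 2 \sqrt{83} = - 12 \sqrt{83} \approx -109.33$)
$A = -480$ ($A = \left(-80\right) 6 = -480$)
$y A = - 12 \sqrt{83} \left(-480\right) = 5760 \sqrt{83}$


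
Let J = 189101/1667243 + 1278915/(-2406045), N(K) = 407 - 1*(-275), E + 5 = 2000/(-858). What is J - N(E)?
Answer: -182499609667298/267430778929 ≈ -682.42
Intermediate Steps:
E = -3145/429 (E = -5 + 2000/(-858) = -5 + 2000*(-1/858) = -5 - 1000/429 = -3145/429 ≈ -7.3310)
N(K) = 682 (N(K) = 407 + 275 = 682)
J = -111818437720/267430778929 (J = 189101*(1/1667243) + 1278915*(-1/2406045) = 189101/1667243 - 85261/160403 = -111818437720/267430778929 ≈ -0.41812)
J - N(E) = -111818437720/267430778929 - 1*682 = -111818437720/267430778929 - 682 = -182499609667298/267430778929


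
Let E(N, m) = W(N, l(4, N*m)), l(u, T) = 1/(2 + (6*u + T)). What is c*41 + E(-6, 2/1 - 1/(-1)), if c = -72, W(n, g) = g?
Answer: -23615/8 ≈ -2951.9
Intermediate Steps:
l(u, T) = 1/(2 + T + 6*u) (l(u, T) = 1/(2 + (T + 6*u)) = 1/(2 + T + 6*u))
E(N, m) = 1/(26 + N*m) (E(N, m) = 1/(2 + N*m + 6*4) = 1/(2 + N*m + 24) = 1/(26 + N*m))
c*41 + E(-6, 2/1 - 1/(-1)) = -72*41 + 1/(26 - 6*(2/1 - 1/(-1))) = -2952 + 1/(26 - 6*(2*1 - 1*(-1))) = -2952 + 1/(26 - 6*(2 + 1)) = -2952 + 1/(26 - 6*3) = -2952 + 1/(26 - 18) = -2952 + 1/8 = -2952 + ⅛ = -23615/8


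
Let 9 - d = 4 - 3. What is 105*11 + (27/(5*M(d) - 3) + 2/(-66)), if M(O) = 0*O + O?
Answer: 1411109/1221 ≈ 1155.7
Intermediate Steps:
d = 8 (d = 9 - (4 - 3) = 9 - 1*1 = 9 - 1 = 8)
M(O) = O (M(O) = 0 + O = O)
105*11 + (27/(5*M(d) - 3) + 2/(-66)) = 105*11 + (27/(5*8 - 3) + 2/(-66)) = 1155 + (27/(40 - 3) + 2*(-1/66)) = 1155 + (27/37 - 1/33) = 1155 + 854/1221 = 1411109/1221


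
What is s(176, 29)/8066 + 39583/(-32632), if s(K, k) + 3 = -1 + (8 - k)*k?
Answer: -169639947/131604856 ≈ -1.2890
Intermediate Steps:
s(K, k) = -4 + k*(8 - k) (s(K, k) = -3 + (-1 + (8 - k)*k) = -3 + (-1 + k*(8 - k)) = -4 + k*(8 - k))
s(176, 29)/8066 + 39583/(-32632) = (-4 - 1*29**2 + 8*29)/8066 + 39583/(-32632) = (-4 - 1*841 + 232)*(1/8066) + 39583*(-1/32632) = (-4 - 841 + 232)*(1/8066) - 39583/32632 = -613*1/8066 - 39583/32632 = -613/8066 - 39583/32632 = -169639947/131604856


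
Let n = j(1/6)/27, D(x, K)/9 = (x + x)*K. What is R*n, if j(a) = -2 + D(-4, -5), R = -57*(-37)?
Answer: 251674/9 ≈ 27964.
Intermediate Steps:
D(x, K) = 18*K*x (D(x, K) = 9*((x + x)*K) = 9*((2*x)*K) = 9*(2*K*x) = 18*K*x)
R = 2109
j(a) = 358 (j(a) = -2 + 18*(-5)*(-4) = -2 + 360 = 358)
n = 358/27 ≈ 13.259
R*n = 2109*(358/27) = 251674/9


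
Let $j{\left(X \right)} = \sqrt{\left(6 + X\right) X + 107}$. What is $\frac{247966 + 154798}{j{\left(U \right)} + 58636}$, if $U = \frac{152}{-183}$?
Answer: $\frac{790891960615056}{115141223191013} - \frac{73705812 \sqrt{3439531}}{115141223191013} \approx 6.8677$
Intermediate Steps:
$U = - \frac{152}{183}$ ($U = 152 \left(- \frac{1}{183}\right) = - \frac{152}{183} \approx -0.8306$)
$j{\left(X \right)} = \sqrt{107 + X \left(6 + X\right)}$ ($j{\left(X \right)} = \sqrt{X \left(6 + X\right) + 107} = \sqrt{107 + X \left(6 + X\right)}$)
$\frac{247966 + 154798}{j{\left(U \right)} + 58636} = \frac{247966 + 154798}{\sqrt{107 + \left(- \frac{152}{183}\right)^{2} + 6 \left(- \frac{152}{183}\right)} + 58636} = \frac{402764}{\sqrt{107 + \frac{23104}{33489} - \frac{304}{61}} + 58636} = \frac{402764}{\sqrt{\frac{3439531}{33489}} + 58636} = \frac{402764}{\frac{\sqrt{3439531}}{183} + 58636} = \frac{402764}{58636 + \frac{\sqrt{3439531}}{183}}$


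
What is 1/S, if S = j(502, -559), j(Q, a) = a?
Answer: -1/559 ≈ -0.0017889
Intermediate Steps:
S = -559
1/S = 1/(-559) = -1/559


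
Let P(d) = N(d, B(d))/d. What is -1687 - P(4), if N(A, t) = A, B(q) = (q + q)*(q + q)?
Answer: -1688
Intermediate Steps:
B(q) = 4*q² (B(q) = (2*q)*(2*q) = 4*q²)
P(d) = 1 (P(d) = d/d = 1)
-1687 - P(4) = -1687 - 1*1 = -1687 - 1 = -1688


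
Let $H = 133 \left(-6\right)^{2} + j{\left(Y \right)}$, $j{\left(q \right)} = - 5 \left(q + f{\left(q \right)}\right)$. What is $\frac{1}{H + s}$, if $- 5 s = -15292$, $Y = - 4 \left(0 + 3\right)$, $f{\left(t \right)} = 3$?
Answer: $\frac{5}{39457} \approx 0.00012672$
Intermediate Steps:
$Y = -12$ ($Y = \left(-4\right) 3 = -12$)
$j{\left(q \right)} = -15 - 5 q$ ($j{\left(q \right)} = - 5 \left(q + 3\right) = - 5 \left(3 + q\right) = -15 - 5 q$)
$s = \frac{15292}{5}$ ($s = \left(- \frac{1}{5}\right) \left(-15292\right) = \frac{15292}{5} \approx 3058.4$)
$H = 4833$ ($H = 133 \left(-6\right)^{2} - -45 = 133 \cdot 36 + \left(-15 + 60\right) = 4788 + 45 = 4833$)
$\frac{1}{H + s} = \frac{1}{4833 + \frac{15292}{5}} = \frac{1}{\frac{39457}{5}} = \frac{5}{39457}$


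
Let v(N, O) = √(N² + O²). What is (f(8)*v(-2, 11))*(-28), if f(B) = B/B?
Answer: -140*√5 ≈ -313.05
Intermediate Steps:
f(B) = 1
(f(8)*v(-2, 11))*(-28) = (1*√((-2)² + 11²))*(-28) = (1*√(4 + 121))*(-28) = (1*√125)*(-28) = (1*(5*√5))*(-28) = (5*√5)*(-28) = -140*√5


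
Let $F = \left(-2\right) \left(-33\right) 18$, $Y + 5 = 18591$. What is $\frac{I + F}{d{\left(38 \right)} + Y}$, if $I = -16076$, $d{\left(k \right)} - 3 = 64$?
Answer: $- \frac{14888}{18653} \approx -0.79816$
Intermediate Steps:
$Y = 18586$ ($Y = -5 + 18591 = 18586$)
$d{\left(k \right)} = 67$ ($d{\left(k \right)} = 3 + 64 = 67$)
$F = 1188$ ($F = 66 \cdot 18 = 1188$)
$\frac{I + F}{d{\left(38 \right)} + Y} = \frac{-16076 + 1188}{67 + 18586} = - \frac{14888}{18653}$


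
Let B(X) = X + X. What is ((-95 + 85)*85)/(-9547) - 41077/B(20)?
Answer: -392128119/381880 ≈ -1026.8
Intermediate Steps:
B(X) = 2*X
((-95 + 85)*85)/(-9547) - 41077/B(20) = ((-95 + 85)*85)/(-9547) - 41077/(2*20) = -10*85*(-1/9547) - 41077/40 = -850*(-1/9547) - 41077*1/40 = 850/9547 - 41077/40 = -392128119/381880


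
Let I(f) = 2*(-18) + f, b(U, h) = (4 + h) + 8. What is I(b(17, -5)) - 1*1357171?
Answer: -1357200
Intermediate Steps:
b(U, h) = 12 + h
I(f) = -36 + f
I(b(17, -5)) - 1*1357171 = (-36 + (12 - 5)) - 1*1357171 = (-36 + 7) - 1357171 = -29 - 1357171 = -1357200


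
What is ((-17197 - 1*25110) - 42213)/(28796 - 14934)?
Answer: -42260/6931 ≈ -6.0972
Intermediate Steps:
((-17197 - 1*25110) - 42213)/(28796 - 14934) = ((-17197 - 25110) - 42213)/13862 = (-42307 - 42213)*(1/13862) = -84520*1/13862 = -42260/6931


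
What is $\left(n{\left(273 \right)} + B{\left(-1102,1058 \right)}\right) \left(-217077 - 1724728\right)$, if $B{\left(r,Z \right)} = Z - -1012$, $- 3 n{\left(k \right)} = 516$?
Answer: $-3685545890$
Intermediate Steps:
$n{\left(k \right)} = -172$ ($n{\left(k \right)} = \left(- \frac{1}{3}\right) 516 = -172$)
$B{\left(r,Z \right)} = 1012 + Z$ ($B{\left(r,Z \right)} = Z + 1012 = 1012 + Z$)
$\left(n{\left(273 \right)} + B{\left(-1102,1058 \right)}\right) \left(-217077 - 1724728\right) = \left(-172 + \left(1012 + 1058\right)\right) \left(-217077 - 1724728\right) = \left(-172 + 2070\right) \left(-217077 - 1724728\right) = 1898 \left(-217077 - 1724728\right) = 1898 \left(-1941805\right) = -3685545890$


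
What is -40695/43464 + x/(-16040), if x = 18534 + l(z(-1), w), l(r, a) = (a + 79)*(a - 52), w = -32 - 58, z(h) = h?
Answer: -63591681/29048440 ≈ -2.1892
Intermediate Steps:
w = -90
l(r, a) = (-52 + a)*(79 + a) (l(r, a) = (79 + a)*(-52 + a) = (-52 + a)*(79 + a))
x = 20096 (x = 18534 + (-4108 + (-90)² + 27*(-90)) = 18534 + (-4108 + 8100 - 2430) = 18534 + 1562 = 20096)
-40695/43464 + x/(-16040) = -40695/43464 + 20096/(-16040) = -40695*1/43464 + 20096*(-1/16040) = -13565/14488 - 2512/2005 = -63591681/29048440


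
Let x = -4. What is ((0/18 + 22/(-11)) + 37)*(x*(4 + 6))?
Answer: -1400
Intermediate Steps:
((0/18 + 22/(-11)) + 37)*(x*(4 + 6)) = ((0/18 + 22/(-11)) + 37)*(-4*(4 + 6)) = ((0*(1/18) + 22*(-1/11)) + 37)*(-4*10) = ((0 - 2) + 37)*(-40) = (-2 + 37)*(-40) = 35*(-40) = -1400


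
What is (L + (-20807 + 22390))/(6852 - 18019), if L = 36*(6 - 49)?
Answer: -35/11167 ≈ -0.0031342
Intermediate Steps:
L = -1548 (L = 36*(-43) = -1548)
(L + (-20807 + 22390))/(6852 - 18019) = (-1548 + (-20807 + 22390))/(6852 - 18019) = (-1548 + 1583)/(-11167) = 35*(-1/11167) = -35/11167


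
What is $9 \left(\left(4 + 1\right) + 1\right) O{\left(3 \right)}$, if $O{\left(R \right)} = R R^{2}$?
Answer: $1458$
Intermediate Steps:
$O{\left(R \right)} = R^{3}$
$9 \left(\left(4 + 1\right) + 1\right) O{\left(3 \right)} = 9 \left(\left(4 + 1\right) + 1\right) 3^{3} = 9 \left(5 + 1\right) 27 = 9 \cdot 6 \cdot 27 = 54 \cdot 27 = 1458$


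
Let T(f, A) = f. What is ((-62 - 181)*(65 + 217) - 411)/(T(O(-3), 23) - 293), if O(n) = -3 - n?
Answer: 68937/293 ≈ 235.28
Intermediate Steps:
((-62 - 181)*(65 + 217) - 411)/(T(O(-3), 23) - 293) = ((-62 - 181)*(65 + 217) - 411)/((-3 - 1*(-3)) - 293) = (-243*282 - 411)/((-3 + 3) - 293) = (-68526 - 411)/(0 - 293) = -68937/(-293) = -68937*(-1/293) = 68937/293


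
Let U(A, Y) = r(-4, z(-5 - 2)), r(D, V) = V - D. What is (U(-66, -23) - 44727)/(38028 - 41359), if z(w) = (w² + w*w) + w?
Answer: 44632/3331 ≈ 13.399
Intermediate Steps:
z(w) = w + 2*w² (z(w) = (w² + w²) + w = 2*w² + w = w + 2*w²)
U(A, Y) = 95 (U(A, Y) = (-5 - 2)*(1 + 2*(-5 - 2)) - 1*(-4) = -7*(1 + 2*(-7)) + 4 = -7*(1 - 14) + 4 = -7*(-13) + 4 = 91 + 4 = 95)
(U(-66, -23) - 44727)/(38028 - 41359) = (95 - 44727)/(38028 - 41359) = -44632/(-3331) = -44632*(-1/3331) = 44632/3331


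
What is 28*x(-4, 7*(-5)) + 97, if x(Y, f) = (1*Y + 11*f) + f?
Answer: -11775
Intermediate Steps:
x(Y, f) = Y + 12*f (x(Y, f) = (Y + 11*f) + f = Y + 12*f)
28*x(-4, 7*(-5)) + 97 = 28*(-4 + 12*(7*(-5))) + 97 = 28*(-4 + 12*(-35)) + 97 = 28*(-4 - 420) + 97 = 28*(-424) + 97 = -11872 + 97 = -11775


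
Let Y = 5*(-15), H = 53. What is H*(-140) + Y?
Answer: -7495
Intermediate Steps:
Y = -75
H*(-140) + Y = 53*(-140) - 75 = -7420 - 75 = -7495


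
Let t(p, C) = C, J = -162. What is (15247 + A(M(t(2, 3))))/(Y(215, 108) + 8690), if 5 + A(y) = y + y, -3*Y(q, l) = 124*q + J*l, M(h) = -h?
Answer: 22854/8453 ≈ 2.7037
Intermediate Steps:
Y(q, l) = 54*l - 124*q/3 (Y(q, l) = -(124*q - 162*l)/3 = -(-162*l + 124*q)/3 = 54*l - 124*q/3)
A(y) = -5 + 2*y (A(y) = -5 + (y + y) = -5 + 2*y)
(15247 + A(M(t(2, 3))))/(Y(215, 108) + 8690) = (15247 + (-5 + 2*(-1*3)))/((54*108 - 124/3*215) + 8690) = (15247 + (-5 + 2*(-3)))/((5832 - 26660/3) + 8690) = (15247 + (-5 - 6))/(-9164/3 + 8690) = (15247 - 11)/(16906/3) = 15236*(3/16906) = 22854/8453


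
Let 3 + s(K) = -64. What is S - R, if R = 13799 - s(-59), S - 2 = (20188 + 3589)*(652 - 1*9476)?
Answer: -209822112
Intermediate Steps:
s(K) = -67 (s(K) = -3 - 64 = -67)
S = -209808246 (S = 2 + (20188 + 3589)*(652 - 1*9476) = 2 + 23777*(652 - 9476) = 2 + 23777*(-8824) = 2 - 209808248 = -209808246)
R = 13866 (R = 13799 - 1*(-67) = 13799 + 67 = 13866)
S - R = -209808246 - 1*13866 = -209808246 - 13866 = -209822112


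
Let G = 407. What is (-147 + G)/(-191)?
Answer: -260/191 ≈ -1.3613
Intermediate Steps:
(-147 + G)/(-191) = (-147 + 407)/(-191) = 260*(-1/191) = -260/191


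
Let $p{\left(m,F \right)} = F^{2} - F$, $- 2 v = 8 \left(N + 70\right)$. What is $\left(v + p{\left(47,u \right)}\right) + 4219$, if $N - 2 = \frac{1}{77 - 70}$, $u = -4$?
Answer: $\frac{27653}{7} \approx 3950.4$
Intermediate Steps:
$N = \frac{15}{7}$ ($N = 2 + \frac{1}{77 - 70} = 2 + \frac{1}{7} = \frac{15}{7} \approx 2.1429$)
$v = - \frac{2020}{7}$ ($v = - \frac{8 \left(\frac{15}{7} + 70\right)}{2} = - \frac{8 \cdot \frac{505}{7}}{2} = \left(- \frac{1}{2}\right) \frac{4040}{7} = - \frac{2020}{7} \approx -288.57$)
$\left(v + p{\left(47,u \right)}\right) + 4219 = \left(- \frac{2020}{7} - 4 \left(-1 - 4\right)\right) + 4219 = \left(- \frac{2020}{7} - -20\right) + 4219 = \left(- \frac{2020}{7} + 20\right) + 4219 = - \frac{1880}{7} + 4219 = \frac{27653}{7}$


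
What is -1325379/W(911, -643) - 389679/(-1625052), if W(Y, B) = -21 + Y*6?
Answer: -1975838377/8125260 ≈ -243.17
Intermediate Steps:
W(Y, B) = -21 + 6*Y
-1325379/W(911, -643) - 389679/(-1625052) = -1325379/(-21 + 6*911) - 389679/(-1625052) = -1325379/(-21 + 5466) - 389679*(-1/1625052) = -1325379/5445 + 129893/541684 = -1325379*1/5445 + 129893/541684 = -40163/165 + 129893/541684 = -1975838377/8125260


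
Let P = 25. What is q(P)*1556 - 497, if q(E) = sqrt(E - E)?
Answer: -497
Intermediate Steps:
q(E) = 0 (q(E) = sqrt(0) = 0)
q(P)*1556 - 497 = 0*1556 - 497 = 0 - 497 = -497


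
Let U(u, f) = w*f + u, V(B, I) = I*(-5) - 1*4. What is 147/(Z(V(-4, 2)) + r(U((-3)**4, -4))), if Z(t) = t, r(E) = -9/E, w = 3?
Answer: -3381/325 ≈ -10.403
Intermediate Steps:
V(B, I) = -4 - 5*I (V(B, I) = -5*I - 4 = -4 - 5*I)
U(u, f) = u + 3*f (U(u, f) = 3*f + u = u + 3*f)
147/(Z(V(-4, 2)) + r(U((-3)**4, -4))) = 147/((-4 - 5*2) - 9/((-3)**4 + 3*(-4))) = 147/((-4 - 10) - 9/(81 - 12)) = 147/(-14 - 9/69) = 147/(-14 - 9*1/69) = 147/(-14 - 3/23) = 147/(-325/23) = -23/325*147 = -3381/325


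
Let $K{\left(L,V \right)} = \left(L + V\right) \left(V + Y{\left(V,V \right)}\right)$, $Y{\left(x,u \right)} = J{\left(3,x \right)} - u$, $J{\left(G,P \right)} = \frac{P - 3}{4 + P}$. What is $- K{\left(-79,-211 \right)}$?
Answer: $\frac{62060}{207} \approx 299.81$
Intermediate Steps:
$J{\left(G,P \right)} = \frac{-3 + P}{4 + P}$
$Y{\left(x,u \right)} = - u + \frac{-3 + x}{4 + x}$ ($Y{\left(x,u \right)} = \frac{-3 + x}{4 + x} - u = - u + \frac{-3 + x}{4 + x}$)
$K{\left(L,V \right)} = \left(L + V\right) \left(V + \frac{-3 + V - V \left(4 + V\right)}{4 + V}\right)$
$- K{\left(-79,-211 \right)} = - \frac{\left(-211\right)^{2} - -237 - -633 - -16669}{4 - 211} = - \frac{44521 + 237 + 633 + 16669}{-207} = - \frac{\left(-1\right) 62060}{207} = \left(-1\right) \left(- \frac{62060}{207}\right) = \frac{62060}{207}$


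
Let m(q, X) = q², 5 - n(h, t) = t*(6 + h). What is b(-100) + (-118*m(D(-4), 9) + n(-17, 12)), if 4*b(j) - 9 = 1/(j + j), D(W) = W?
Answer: -1399001/800 ≈ -1748.8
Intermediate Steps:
n(h, t) = 5 - t*(6 + h)
b(j) = 9/4 + 1/(8*j) (b(j) = 9/4 + 1/(4*(j + j)) = 9/4 + 1/(4*((2*j))) = 9/4 + (1/(2*j))/4 = 9/4 + 1/(8*j))
b(-100) + (-118*m(D(-4), 9) + n(-17, 12)) = (⅛)*(1 + 18*(-100))/(-100) + (-118*(-4)² + (5 - 6*12 - 1*(-17)*12)) = (⅛)*(-1/100)*(1 - 1800) + (-118*16 + (5 - 72 + 204)) = (⅛)*(-1/100)*(-1799) + (-1888 + 137) = 1799/800 - 1751 = -1399001/800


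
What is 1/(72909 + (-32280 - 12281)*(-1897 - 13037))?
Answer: 1/665546883 ≈ 1.5025e-9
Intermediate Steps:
1/(72909 + (-32280 - 12281)*(-1897 - 13037)) = 1/(72909 - 44561*(-14934)) = 1/(72909 + 665473974) = 1/665546883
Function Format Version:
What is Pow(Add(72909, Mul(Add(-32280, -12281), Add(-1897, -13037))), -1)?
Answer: Rational(1, 665546883) ≈ 1.5025e-9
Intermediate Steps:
Pow(Add(72909, Mul(Add(-32280, -12281), Add(-1897, -13037))), -1) = Pow(Add(72909, Mul(-44561, -14934)), -1) = Pow(Add(72909, 665473974), -1) = Pow(665546883, -1) = Rational(1, 665546883)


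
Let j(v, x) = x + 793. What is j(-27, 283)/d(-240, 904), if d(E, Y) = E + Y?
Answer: 269/166 ≈ 1.6205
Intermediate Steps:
j(v, x) = 793 + x
j(-27, 283)/d(-240, 904) = (793 + 283)/(-240 + 904) = 1076/664 = 1076*(1/664) = 269/166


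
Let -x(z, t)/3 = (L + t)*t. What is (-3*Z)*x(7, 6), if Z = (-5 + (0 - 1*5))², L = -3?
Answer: 16200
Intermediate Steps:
x(z, t) = -3*t*(-3 + t) (x(z, t) = -3*(-3 + t)*t = -3*t*(-3 + t))
Z = 100 (Z = (-5 + (0 - 5))² = (-5 - 5)² = (-10)² = 100)
(-3*Z)*x(7, 6) = (-3*100)*(3*6*(3 - 1*6)) = -900*6*(3 - 6) = -900*6*(-3) = -300*(-54) = 16200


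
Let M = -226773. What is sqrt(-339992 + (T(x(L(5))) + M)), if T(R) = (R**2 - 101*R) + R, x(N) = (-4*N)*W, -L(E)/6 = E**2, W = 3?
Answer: sqrt(2493235) ≈ 1579.0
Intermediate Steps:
L(E) = -6*E**2
x(N) = -12*N (x(N) = -4*N*3 = -12*N)
T(R) = R**2 - 100*R
sqrt(-339992 + (T(x(L(5))) + M)) = sqrt(-339992 + ((-(-72)*5**2)*(-100 - (-72)*5**2) - 226773)) = sqrt(-339992 + ((-(-72)*25)*(-100 - (-72)*25) - 226773)) = sqrt(-339992 + ((-12*(-150))*(-100 - 12*(-150)) - 226773)) = sqrt(-339992 + (1800*(-100 + 1800) - 226773)) = sqrt(-339992 + (1800*1700 - 226773)) = sqrt(-339992 + (3060000 - 226773)) = sqrt(-339992 + 2833227) = sqrt(2493235)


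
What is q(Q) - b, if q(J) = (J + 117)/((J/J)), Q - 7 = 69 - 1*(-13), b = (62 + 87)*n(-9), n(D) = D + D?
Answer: 2888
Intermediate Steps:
n(D) = 2*D
b = -2682 (b = (62 + 87)*(2*(-9)) = 149*(-18) = -2682)
Q = 89 (Q = 7 + (69 - 1*(-13)) = 7 + (69 + 13) = 7 + 82 = 89)
q(J) = 117 + J (q(J) = (117 + J)/1 = (117 + J)*1 = 117 + J)
q(Q) - b = (117 + 89) - 1*(-2682) = 206 + 2682 = 2888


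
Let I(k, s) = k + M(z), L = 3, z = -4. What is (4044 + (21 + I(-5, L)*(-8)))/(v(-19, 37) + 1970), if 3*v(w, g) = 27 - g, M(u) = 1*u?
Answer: 12411/5900 ≈ 2.1036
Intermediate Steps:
M(u) = u
v(w, g) = 9 - g/3 (v(w, g) = (27 - g)/3 = 9 - g/3)
I(k, s) = -4 + k (I(k, s) = k - 4 = -4 + k)
(4044 + (21 + I(-5, L)*(-8)))/(v(-19, 37) + 1970) = (4044 + (21 + (-4 - 5)*(-8)))/((9 - ⅓*37) + 1970) = (4044 + (21 - 9*(-8)))/((9 - 37/3) + 1970) = (4044 + (21 + 72))/(-10/3 + 1970) = (4044 + 93)/(5900/3) = 4137*(3/5900) = 12411/5900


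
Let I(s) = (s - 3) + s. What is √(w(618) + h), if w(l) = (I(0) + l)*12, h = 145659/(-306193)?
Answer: √691861051211433/306193 ≈ 85.904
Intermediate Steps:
I(s) = -3 + 2*s (I(s) = (-3 + s) + s = -3 + 2*s)
h = -145659/306193 (h = 145659*(-1/306193) = -145659/306193 ≈ -0.47571)
w(l) = -36 + 12*l (w(l) = ((-3 + 2*0) + l)*12 = ((-3 + 0) + l)*12 = (-3 + l)*12 = -36 + 12*l)
√(w(618) + h) = √((-36 + 12*618) - 145659/306193) = √((-36 + 7416) - 145659/306193) = √(7380 - 145659/306193) = √(2259558681/306193) = √691861051211433/306193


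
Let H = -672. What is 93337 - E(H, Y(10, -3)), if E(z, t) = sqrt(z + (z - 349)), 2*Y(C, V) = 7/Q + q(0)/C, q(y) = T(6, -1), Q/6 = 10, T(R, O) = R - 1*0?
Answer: 93337 - I*sqrt(1693) ≈ 93337.0 - 41.146*I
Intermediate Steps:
T(R, O) = R (T(R, O) = R + 0 = R)
Q = 60 (Q = 6*10 = 60)
q(y) = 6
Y(C, V) = 7/120 + 3/C (Y(C, V) = (7/60 + 6/C)/2 = 7/120 + 3/C)
E(z, t) = sqrt(-349 + 2*z) (E(z, t) = sqrt(z + (-349 + z)) = sqrt(-349 + 2*z))
93337 - E(H, Y(10, -3)) = 93337 - sqrt(-349 + 2*(-672)) = 93337 - sqrt(-349 - 1344) = 93337 - sqrt(-1693) = 93337 - I*sqrt(1693)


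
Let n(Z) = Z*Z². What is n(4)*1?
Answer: 64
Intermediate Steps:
n(Z) = Z³
n(4)*1 = 4³*1 = 64*1 = 64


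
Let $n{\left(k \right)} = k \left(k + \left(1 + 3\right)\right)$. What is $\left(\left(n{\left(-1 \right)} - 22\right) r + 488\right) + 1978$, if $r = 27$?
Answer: $1791$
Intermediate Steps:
$n{\left(k \right)} = k \left(4 + k\right)$ ($n{\left(k \right)} = k \left(k + 4\right) = k \left(4 + k\right)$)
$\left(\left(n{\left(-1 \right)} - 22\right) r + 488\right) + 1978 = \left(\left(- (4 - 1) - 22\right) 27 + 488\right) + 1978 = \left(\left(\left(-1\right) 3 - 22\right) 27 + 488\right) + 1978 = \left(\left(-3 - 22\right) 27 + 488\right) + 1978 = \left(\left(-25\right) 27 + 488\right) + 1978 = \left(-675 + 488\right) + 1978 = -187 + 1978 = 1791$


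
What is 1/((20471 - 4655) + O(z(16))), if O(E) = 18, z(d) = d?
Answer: 1/15834 ≈ 6.3155e-5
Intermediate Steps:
1/((20471 - 4655) + O(z(16))) = 1/((20471 - 4655) + 18) = 1/(15816 + 18) = 1/15834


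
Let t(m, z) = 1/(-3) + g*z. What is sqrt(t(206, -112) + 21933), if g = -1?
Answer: sqrt(198402)/3 ≈ 148.47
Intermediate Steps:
t(m, z) = -1/3 - z (t(m, z) = 1/(-3) - z = -1/3 - z)
sqrt(t(206, -112) + 21933) = sqrt((-1/3 - 1*(-112)) + 21933) = sqrt((-1/3 + 112) + 21933) = sqrt(335/3 + 21933) = sqrt(66134/3) = sqrt(198402)/3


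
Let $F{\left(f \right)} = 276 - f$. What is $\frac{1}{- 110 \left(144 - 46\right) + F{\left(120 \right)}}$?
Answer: $- \frac{1}{10624} \approx -9.4126 \cdot 10^{-5}$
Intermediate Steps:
$\frac{1}{- 110 \left(144 - 46\right) + F{\left(120 \right)}} = \frac{1}{- 110 \left(144 - 46\right) + \left(276 - 120\right)} = \frac{1}{\left(-110\right) 98 + \left(276 - 120\right)} = \frac{1}{-10780 + 156} = \frac{1}{-10624} = - \frac{1}{10624}$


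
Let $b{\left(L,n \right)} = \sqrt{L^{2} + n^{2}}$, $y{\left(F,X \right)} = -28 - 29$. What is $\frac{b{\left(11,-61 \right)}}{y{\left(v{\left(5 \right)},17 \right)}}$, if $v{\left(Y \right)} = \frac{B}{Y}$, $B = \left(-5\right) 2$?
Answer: $- \frac{\sqrt{3842}}{57} \approx -1.0874$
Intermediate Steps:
$B = -10$
$v{\left(Y \right)} = - \frac{10}{Y}$
$y{\left(F,X \right)} = -57$
$\frac{b{\left(11,-61 \right)}}{y{\left(v{\left(5 \right)},17 \right)}} = \frac{\sqrt{11^{2} + \left(-61\right)^{2}}}{-57} = \sqrt{121 + 3721} \left(- \frac{1}{57}\right) = \sqrt{3842} \left(- \frac{1}{57}\right) = - \frac{\sqrt{3842}}{57}$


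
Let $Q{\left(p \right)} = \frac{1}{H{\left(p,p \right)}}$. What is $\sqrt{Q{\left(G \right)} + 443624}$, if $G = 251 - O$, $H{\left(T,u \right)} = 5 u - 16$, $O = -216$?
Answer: $\frac{\sqrt{2385703848183}}{2319} \approx 666.05$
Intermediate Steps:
$H{\left(T,u \right)} = -16 + 5 u$
$G = 467$ ($G = 251 - -216 = 251 + 216 = 467$)
$Q{\left(p \right)} = \frac{1}{-16 + 5 p}$
$\sqrt{Q{\left(G \right)} + 443624} = \sqrt{\frac{1}{-16 + 5 \cdot 467} + 443624} = \sqrt{\frac{1}{-16 + 2335} + 443624} = \sqrt{\frac{1}{2319} + 443624} = \sqrt{\frac{1028764057}{2319}} = \frac{\sqrt{2385703848183}}{2319}$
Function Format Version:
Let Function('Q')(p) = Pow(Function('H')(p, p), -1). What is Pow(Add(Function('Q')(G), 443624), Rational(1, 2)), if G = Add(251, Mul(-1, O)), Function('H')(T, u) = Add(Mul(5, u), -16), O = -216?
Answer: Mul(Rational(1, 2319), Pow(2385703848183, Rational(1, 2))) ≈ 666.05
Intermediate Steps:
Function('H')(T, u) = Add(-16, Mul(5, u))
G = 467 (G = Add(251, Mul(-1, -216)) = Add(251, 216) = 467)
Function('Q')(p) = Pow(Add(-16, Mul(5, p)), -1)
Pow(Add(Function('Q')(G), 443624), Rational(1, 2)) = Pow(Add(Pow(Add(-16, Mul(5, 467)), -1), 443624), Rational(1, 2)) = Pow(Add(Pow(Add(-16, 2335), -1), 443624), Rational(1, 2)) = Pow(Add(Pow(2319, -1), 443624), Rational(1, 2)) = Pow(Add(Rational(1, 2319), 443624), Rational(1, 2)) = Pow(Rational(1028764057, 2319), Rational(1, 2)) = Mul(Rational(1, 2319), Pow(2385703848183, Rational(1, 2)))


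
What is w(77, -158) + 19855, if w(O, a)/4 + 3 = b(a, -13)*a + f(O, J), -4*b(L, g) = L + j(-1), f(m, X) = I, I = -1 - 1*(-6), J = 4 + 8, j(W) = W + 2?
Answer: -4943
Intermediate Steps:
j(W) = 2 + W
J = 12
I = 5 (I = -1 + 6 = 5)
f(m, X) = 5
b(L, g) = -¼ - L/4 (b(L, g) = -(L + (2 - 1))/4 = -(L + 1)/4 = -(1 + L)/4 = -¼ - L/4)
w(O, a) = 8 + 4*a*(-¼ - a/4) (w(O, a) = -12 + 4*((-¼ - a/4)*a + 5) = -12 + 4*(a*(-¼ - a/4) + 5) = -12 + 4*(5 + a*(-¼ - a/4)) = -12 + (20 + 4*a*(-¼ - a/4)) = 8 + 4*a*(-¼ - a/4))
w(77, -158) + 19855 = (8 - 1*(-158)*(1 - 158)) + 19855 = (8 - 1*(-158)*(-157)) + 19855 = (8 - 24806) + 19855 = -24798 + 19855 = -4943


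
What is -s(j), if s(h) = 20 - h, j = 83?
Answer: 63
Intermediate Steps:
-s(j) = -(20 - 1*83) = -(20 - 83) = -1*(-63) = 63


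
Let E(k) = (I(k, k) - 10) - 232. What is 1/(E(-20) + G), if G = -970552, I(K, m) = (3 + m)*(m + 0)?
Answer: -1/970454 ≈ -1.0304e-6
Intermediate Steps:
I(K, m) = m*(3 + m) (I(K, m) = (3 + m)*m = m*(3 + m))
E(k) = -242 + k*(3 + k) (E(k) = (k*(3 + k) - 10) - 232 = (-10 + k*(3 + k)) - 232 = -242 + k*(3 + k))
1/(E(-20) + G) = 1/((-242 - 20*(3 - 20)) - 970552) = 1/((-242 - 20*(-17)) - 970552) = 1/((-242 + 340) - 970552) = 1/(98 - 970552) = 1/(-970454) = -1/970454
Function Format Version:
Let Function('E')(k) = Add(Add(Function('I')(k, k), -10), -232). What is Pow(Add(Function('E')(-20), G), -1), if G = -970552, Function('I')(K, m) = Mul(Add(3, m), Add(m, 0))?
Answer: Rational(-1, 970454) ≈ -1.0304e-6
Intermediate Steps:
Function('I')(K, m) = Mul(m, Add(3, m)) (Function('I')(K, m) = Mul(Add(3, m), m) = Mul(m, Add(3, m)))
Function('E')(k) = Add(-242, Mul(k, Add(3, k))) (Function('E')(k) = Add(Add(Mul(k, Add(3, k)), -10), -232) = Add(Add(-10, Mul(k, Add(3, k))), -232) = Add(-242, Mul(k, Add(3, k))))
Pow(Add(Function('E')(-20), G), -1) = Pow(Add(Add(-242, Mul(-20, Add(3, -20))), -970552), -1) = Pow(Add(Add(-242, Mul(-20, -17)), -970552), -1) = Pow(Add(Add(-242, 340), -970552), -1) = Pow(Add(98, -970552), -1) = Pow(-970454, -1) = Rational(-1, 970454)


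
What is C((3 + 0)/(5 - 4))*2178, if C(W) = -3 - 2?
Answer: -10890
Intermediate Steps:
C(W) = -5
C((3 + 0)/(5 - 4))*2178 = -5*2178 = -10890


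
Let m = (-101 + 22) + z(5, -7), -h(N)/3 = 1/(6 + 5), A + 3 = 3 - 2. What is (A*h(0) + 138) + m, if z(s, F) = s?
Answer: 710/11 ≈ 64.545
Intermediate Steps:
A = -2 (A = -3 + (3 - 2) = -3 + 1 = -2)
h(N) = -3/11 (h(N) = -3/(6 + 5) = -3/11)
m = -74 (m = (-101 + 22) + 5 = -79 + 5 = -74)
(A*h(0) + 138) + m = (-2*(-3/11) + 138) - 74 = (6/11 + 138) - 74 = 1524/11 - 74 = 710/11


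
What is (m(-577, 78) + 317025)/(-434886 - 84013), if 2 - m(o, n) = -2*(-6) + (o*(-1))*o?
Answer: -649944/518899 ≈ -1.2525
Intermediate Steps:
m(o, n) = -10 + o² (m(o, n) = 2 - (-2*(-6) + (o*(-1))*o) = 2 - (12 + (-o)*o) = 2 - (12 - o²) = 2 + (-12 + o²) = -10 + o²)
(m(-577, 78) + 317025)/(-434886 - 84013) = ((-10 + (-577)²) + 317025)/(-434886 - 84013) = ((-10 + 332929) + 317025)/(-518899) = (332919 + 317025)*(-1/518899) = 649944*(-1/518899) = -649944/518899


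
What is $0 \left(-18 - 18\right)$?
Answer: $0$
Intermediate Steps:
$0 \left(-18 - 18\right) = 0 \left(-36\right) = 0$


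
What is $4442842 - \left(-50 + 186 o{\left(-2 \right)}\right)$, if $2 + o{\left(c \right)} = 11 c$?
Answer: $4447356$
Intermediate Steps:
$o{\left(c \right)} = -2 + 11 c$
$4442842 - \left(-50 + 186 o{\left(-2 \right)}\right) = 4442842 - \left(-50 + 186 \left(-2 + 11 \left(-2\right)\right)\right) = 4442842 - \left(-50 + 186 \left(-2 - 22\right)\right) = 4442842 + \left(50 - -4464\right) = 4442842 + \left(50 + 4464\right) = 4442842 + 4514 = 4447356$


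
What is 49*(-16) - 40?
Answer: -824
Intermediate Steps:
49*(-16) - 40 = -784 - 40 = -824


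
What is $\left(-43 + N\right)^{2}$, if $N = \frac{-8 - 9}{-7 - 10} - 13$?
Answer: $3025$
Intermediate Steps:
$N = -12$ ($N = - \frac{17}{-17} - 13 = \left(-17\right) \left(- \frac{1}{17}\right) - 13 = 1 - 13 = -12$)
$\left(-43 + N\right)^{2} = \left(-43 - 12\right)^{2} = \left(-55\right)^{2} = 3025$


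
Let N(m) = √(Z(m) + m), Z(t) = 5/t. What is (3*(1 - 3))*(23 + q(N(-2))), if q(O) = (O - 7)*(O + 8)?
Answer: 225 - 9*I*√2 ≈ 225.0 - 12.728*I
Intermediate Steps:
N(m) = √(m + 5/m) (N(m) = √(5/m + m) = √(m + 5/m))
q(O) = (-7 + O)*(8 + O)
(3*(1 - 3))*(23 + q(N(-2))) = (3*(1 - 3))*(23 + (-56 + √(-2 + 5/(-2)) + (√(-2 + 5/(-2)))²)) = (3*(-2))*(23 + (-56 + √(-2 + 5*(-½)) + (√(-2 + 5*(-½)))²)) = -6*(23 + (-56 + √(-2 - 5/2) + (√(-2 - 5/2))²)) = -6*(23 + (-56 + √(-9/2) + (√(-9/2))²)) = -6*(23 + (-56 + 3*I*√2/2 + (3*I*√2/2)²)) = -6*(23 + (-56 + 3*I*√2/2 - 9/2)) = -6*(23 + (-121/2 + 3*I*√2/2)) = -6*(-75/2 + 3*I*√2/2) = 225 - 9*I*√2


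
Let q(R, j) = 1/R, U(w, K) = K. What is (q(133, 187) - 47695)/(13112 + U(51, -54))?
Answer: -3171717/868357 ≈ -3.6525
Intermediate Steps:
(q(133, 187) - 47695)/(13112 + U(51, -54)) = (1/133 - 47695)/(13112 - 54) = (1/133 - 47695)/13058 = -6343434/133*1/13058 = -3171717/868357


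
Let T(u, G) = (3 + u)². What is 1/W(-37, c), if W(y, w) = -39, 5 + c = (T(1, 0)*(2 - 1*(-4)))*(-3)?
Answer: -1/39 ≈ -0.025641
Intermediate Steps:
c = -293 (c = -5 + ((3 + 1)²*(2 - 1*(-4)))*(-3) = -5 + (4²*(2 + 4))*(-3) = -5 + (16*6)*(-3) = -5 + 96*(-3) = -5 - 288 = -293)
1/W(-37, c) = 1/(-39) = -1/39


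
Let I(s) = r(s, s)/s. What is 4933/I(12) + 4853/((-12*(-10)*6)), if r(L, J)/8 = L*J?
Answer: 83701/1440 ≈ 58.126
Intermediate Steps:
r(L, J) = 8*J*L (r(L, J) = 8*(L*J) = 8*(J*L) = 8*J*L)
I(s) = 8*s (I(s) = (8*s*s)/s = (8*s²)/s = 8*s)
4933/I(12) + 4853/((-12*(-10)*6)) = 4933/((8*12)) + 4853/((-12*(-10)*6)) = 4933/96 + 4853/((120*6)) = 4933*(1/96) + 4853/720 = 4933/96 + 4853*(1/720) = 4933/96 + 4853/720 = 83701/1440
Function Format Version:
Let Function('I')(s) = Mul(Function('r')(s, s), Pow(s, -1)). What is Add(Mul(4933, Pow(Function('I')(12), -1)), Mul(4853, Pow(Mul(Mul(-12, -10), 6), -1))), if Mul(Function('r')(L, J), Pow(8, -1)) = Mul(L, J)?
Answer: Rational(83701, 1440) ≈ 58.126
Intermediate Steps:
Function('r')(L, J) = Mul(8, J, L) (Function('r')(L, J) = Mul(8, Mul(L, J)) = Mul(8, Mul(J, L)) = Mul(8, J, L))
Function('I')(s) = Mul(8, s) (Function('I')(s) = Mul(Mul(8, s, s), Pow(s, -1)) = Mul(Mul(8, Pow(s, 2)), Pow(s, -1)) = Mul(8, s))
Add(Mul(4933, Pow(Function('I')(12), -1)), Mul(4853, Pow(Mul(Mul(-12, -10), 6), -1))) = Add(Mul(4933, Pow(Mul(8, 12), -1)), Mul(4853, Pow(Mul(Mul(-12, -10), 6), -1))) = Add(Mul(4933, Pow(96, -1)), Mul(4853, Pow(Mul(120, 6), -1))) = Add(Mul(4933, Rational(1, 96)), Mul(4853, Pow(720, -1))) = Add(Rational(4933, 96), Mul(4853, Rational(1, 720))) = Add(Rational(4933, 96), Rational(4853, 720)) = Rational(83701, 1440)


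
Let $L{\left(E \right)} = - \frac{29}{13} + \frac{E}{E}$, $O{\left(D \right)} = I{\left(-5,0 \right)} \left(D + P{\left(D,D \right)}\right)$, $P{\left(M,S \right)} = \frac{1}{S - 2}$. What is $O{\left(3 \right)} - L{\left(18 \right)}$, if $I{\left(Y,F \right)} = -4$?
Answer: $- \frac{192}{13} \approx -14.769$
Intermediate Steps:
$P{\left(M,S \right)} = \frac{1}{-2 + S}$
$O{\left(D \right)} = - 4 D - \frac{4}{-2 + D}$ ($O{\left(D \right)} = - 4 \left(D + \frac{1}{-2 + D}\right) = - 4 D - \frac{4}{-2 + D}$)
$L{\left(E \right)} = - \frac{16}{13}$ ($L{\left(E \right)} = \left(-29\right) \frac{1}{13} + 1 = - \frac{29}{13} + 1 = - \frac{16}{13}$)
$O{\left(3 \right)} - L{\left(18 \right)} = \frac{4 \left(-1 - 3 \left(-2 + 3\right)\right)}{-2 + 3} - - \frac{16}{13} = \frac{4 \left(-1 - 3 \cdot 1\right)}{1} + \frac{16}{13} = 4 \cdot 1 \left(-1 - 3\right) + \frac{16}{13} = 4 \cdot 1 \left(-4\right) + \frac{16}{13} = -16 + \frac{16}{13} = - \frac{192}{13}$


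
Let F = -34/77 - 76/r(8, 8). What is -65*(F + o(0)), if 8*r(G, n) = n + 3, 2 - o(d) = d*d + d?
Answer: 24440/7 ≈ 3491.4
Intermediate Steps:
o(d) = 2 - d - d² (o(d) = 2 - (d*d + d) = 2 - (d² + d) = 2 - (d + d²) = 2 + (-d - d²) = 2 - d - d²)
r(G, n) = 3/8 + n/8 (r(G, n) = (n + 3)/8 = (3 + n)/8 = 3/8 + n/8)
F = -390/7 (F = -34/77 - 76/(3/8 + (⅛)*8) = -34*1/77 - 76/(3/8 + 1) = -34/77 - 76/11/8 = -34/77 - 76*8/11 = -34/77 - 608/11 = -390/7 ≈ -55.714)
-65*(F + o(0)) = -65*(-390/7 + (2 - 1*0 - 1*0²)) = -65*(-390/7 + (2 + 0 - 1*0)) = -65*(-390/7 + (2 + 0 + 0)) = -65*(-390/7 + 2) = -65*(-376/7) = 24440/7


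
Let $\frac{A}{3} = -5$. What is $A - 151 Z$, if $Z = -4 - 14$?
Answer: $2703$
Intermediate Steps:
$A = -15$ ($A = 3 \left(-5\right) = -15$)
$Z = -18$ ($Z = -4 - 14 = -18$)
$A - 151 Z = -15 - -2718 = -15 + 2718 = 2703$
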